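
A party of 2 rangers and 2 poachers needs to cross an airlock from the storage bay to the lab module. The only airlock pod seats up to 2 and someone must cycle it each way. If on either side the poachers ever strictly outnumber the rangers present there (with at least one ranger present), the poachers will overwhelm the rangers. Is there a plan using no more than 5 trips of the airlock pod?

Yes — this plan uses 5 crossings (≤ 5):
1. 2 poachers → the lab module.  (the storage bay: 2R 0P; the lab module: 0R 2P)
2. 1 poacher ← the storage bay.  (the storage bay: 2R 1P; the lab module: 0R 1P)
3. 2 rangers → the lab module.  (the storage bay: 0R 1P; the lab module: 2R 1P)
4. 1 poacher ← the storage bay.  (the storage bay: 0R 2P; the lab module: 2R 0P)
5. 2 poachers → the lab module.  (the storage bay: 0R 0P; the lab module: 2R 2P)

Yes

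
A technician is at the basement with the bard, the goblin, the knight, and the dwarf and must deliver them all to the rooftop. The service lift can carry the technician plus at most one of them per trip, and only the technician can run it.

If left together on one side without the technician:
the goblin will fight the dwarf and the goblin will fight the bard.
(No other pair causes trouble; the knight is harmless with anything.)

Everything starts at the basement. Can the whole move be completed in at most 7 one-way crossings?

Counting alone: the technician can take at most 1 across per trip to the rooftop, so moving all 4 needs at least 4 loaded trips out, with a return between consecutive ones — at least 7 crossings.
The safety rule pushes this higher. Following every safe sequence of crossings, the most of the 4 that can be at the rooftop as the service lift arrives there on crossing 7 is 3 — never all 4.
So the move cannot be finished within 7 crossings. (The shortest complete plan takes 9:)
1. Technician goes to the rooftop with the goblin.  [the basement: the bard, the dwarf, the knight | the rooftop: the goblin]
2. Technician goes back to the basement alone.  [the basement: the bard, the dwarf, the knight | the rooftop: the goblin]
3. Technician goes to the rooftop with the bard.  [the basement: the dwarf, the knight | the rooftop: the bard, the goblin]
4. Technician goes back to the basement with the goblin.  [the basement: the dwarf, the goblin, the knight | the rooftop: the bard]
5. Technician goes to the rooftop with the dwarf.  [the basement: the goblin, the knight | the rooftop: the bard, the dwarf]
6. Technician goes back to the basement alone.  [the basement: the goblin, the knight | the rooftop: the bard, the dwarf]
7. Technician goes to the rooftop with the knight.  [the basement: the goblin | the rooftop: the bard, the dwarf, the knight]
8. Technician goes back to the basement alone.  [the basement: the goblin | the rooftop: the bard, the dwarf, the knight]
9. Technician goes to the rooftop with the goblin.  [the basement: — | the rooftop: the bard, the dwarf, the goblin, the knight]

No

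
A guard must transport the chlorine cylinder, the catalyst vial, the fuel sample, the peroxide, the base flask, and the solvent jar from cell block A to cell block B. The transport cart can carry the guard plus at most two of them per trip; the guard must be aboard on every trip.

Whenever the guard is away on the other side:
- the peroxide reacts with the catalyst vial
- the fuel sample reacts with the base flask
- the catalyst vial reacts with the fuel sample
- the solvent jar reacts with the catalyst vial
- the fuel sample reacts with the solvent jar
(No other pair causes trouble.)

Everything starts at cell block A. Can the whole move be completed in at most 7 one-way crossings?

No

Counting alone: the guard can take at most 2 across per trip to cell block B, so moving all 6 needs at least 3 loaded trips out, with a return between consecutive ones — at least 5 crossings.
The safety rule pushes this higher. Following every safe sequence of crossings, the most of the 6 that can be at cell block B as the transport cart arrives there on crossings 5, 7 is 4, 5 respectively — never all 6.
So the move cannot be finished within 7 crossings. (The shortest complete plan takes 9:)
1. Guard goes to cell block B with the catalyst vial and the fuel sample.
2. Guard goes back to cell block A with the catalyst vial.
3. Guard goes to cell block B with the catalyst vial and the chlorine cylinder.
4. Guard goes back to cell block A with the catalyst vial.
5. Guard goes to cell block B with the catalyst vial and the peroxide.
6. Guard goes back to cell block A with the catalyst vial.
7. Guard goes to cell block B with the base flask and the solvent jar.
8. Guard goes back to cell block A with the fuel sample.
9. Guard goes to cell block B with the catalyst vial and the fuel sample.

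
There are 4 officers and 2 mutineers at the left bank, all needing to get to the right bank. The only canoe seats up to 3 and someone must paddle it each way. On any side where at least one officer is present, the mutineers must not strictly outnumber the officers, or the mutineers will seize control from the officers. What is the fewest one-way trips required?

Counting alone: each trip to the right bank takes at most 3 across and each return brings at least 1 back, so after t trips out (and t−1 returns) at most 3t − (t−1) of the 6 are across; that first reaches 6 at t = 3, so at least 5 crossings are needed.
The plan below uses exactly 5 crossings, so it is optimal:
1. 2 mutineers → the right bank.  (the left bank: 4O 0M; the right bank: 0O 2M)
2. 1 mutineer ← the left bank.  (the left bank: 4O 1M; the right bank: 0O 1M)
3. 2 officers and 1 mutineer → the right bank.  (the left bank: 2O 0M; the right bank: 2O 2M)
4. 1 mutineer ← the left bank.  (the left bank: 2O 1M; the right bank: 2O 1M)
5. 2 officers and 1 mutineer → the right bank.  (the left bank: 0O 0M; the right bank: 4O 2M)

5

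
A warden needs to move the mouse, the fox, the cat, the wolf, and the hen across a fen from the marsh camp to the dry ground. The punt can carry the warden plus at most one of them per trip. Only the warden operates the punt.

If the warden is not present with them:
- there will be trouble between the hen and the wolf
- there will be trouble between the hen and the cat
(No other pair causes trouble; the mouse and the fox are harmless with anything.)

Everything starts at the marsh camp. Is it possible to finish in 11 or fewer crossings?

Yes — this plan uses 11 crossings (≤ 11):
1. Warden goes to the dry ground with the hen.
2. Warden goes back to the marsh camp alone.
3. Warden goes to the dry ground with the mouse.
4. Warden goes back to the marsh camp alone.
5. Warden goes to the dry ground with the fox.
6. Warden goes back to the marsh camp alone.
7. Warden goes to the dry ground with the cat.
8. Warden goes back to the marsh camp with the hen.
9. Warden goes to the dry ground with the wolf.
10. Warden goes back to the marsh camp alone.
11. Warden goes to the dry ground with the hen.

Yes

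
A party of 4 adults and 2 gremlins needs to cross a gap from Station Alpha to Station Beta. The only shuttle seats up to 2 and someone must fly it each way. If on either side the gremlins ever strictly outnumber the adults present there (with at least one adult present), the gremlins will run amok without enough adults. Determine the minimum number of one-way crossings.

Counting alone: each trip to Station Beta takes at most 2 across and each return brings at least 1 back, so after t trips out (and t−1 returns) at most 2t − (t−1) of the 6 are across; that first reaches 6 at t = 5, so at least 9 crossings are needed.
The plan below uses exactly 9 crossings, so it is optimal:
1. 2 gremlins → Station Beta.  (Station Alpha: 4A 0G; Station Beta: 0A 2G)
2. 1 gremlin ← Station Alpha.  (Station Alpha: 4A 1G; Station Beta: 0A 1G)
3. 2 adults → Station Beta.  (Station Alpha: 2A 1G; Station Beta: 2A 1G)
4. 1 gremlin ← Station Alpha.  (Station Alpha: 2A 2G; Station Beta: 2A 0G)
5. 2 gremlins → Station Beta.  (Station Alpha: 2A 0G; Station Beta: 2A 2G)
6. 1 gremlin ← Station Alpha.  (Station Alpha: 2A 1G; Station Beta: 2A 1G)
7. 1 adult and 1 gremlin → Station Beta.  (Station Alpha: 1A 0G; Station Beta: 3A 2G)
8. 1 gremlin ← Station Alpha.  (Station Alpha: 1A 1G; Station Beta: 3A 1G)
9. 1 adult and 1 gremlin → Station Beta.  (Station Alpha: 0A 0G; Station Beta: 4A 2G)

9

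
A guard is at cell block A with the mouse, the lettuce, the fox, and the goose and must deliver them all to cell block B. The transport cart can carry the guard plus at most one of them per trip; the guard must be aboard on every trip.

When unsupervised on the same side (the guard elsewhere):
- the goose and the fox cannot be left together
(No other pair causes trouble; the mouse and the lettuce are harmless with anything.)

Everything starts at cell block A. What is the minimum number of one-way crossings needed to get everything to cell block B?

7

Counting alone: the guard can take at most 1 across per trip to cell block B, so moving all 4 needs at least 4 loaded trips out, with a return between consecutive ones — at least 7 crossings.
The plan below uses exactly 7 crossings, so it is optimal:
1. Guard goes to cell block B with the fox.
2. Guard goes back to cell block A alone.
3. Guard goes to cell block B with the mouse.
4. Guard goes back to cell block A alone.
5. Guard goes to cell block B with the lettuce.
6. Guard goes back to cell block A alone.
7. Guard goes to cell block B with the goose.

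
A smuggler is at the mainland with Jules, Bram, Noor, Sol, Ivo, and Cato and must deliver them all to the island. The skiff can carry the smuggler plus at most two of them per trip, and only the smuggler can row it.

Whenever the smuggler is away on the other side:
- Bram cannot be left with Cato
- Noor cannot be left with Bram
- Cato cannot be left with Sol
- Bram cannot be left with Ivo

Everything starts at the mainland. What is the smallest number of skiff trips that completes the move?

7

Counting alone: the smuggler can take at most 2 across per trip to the island, so moving all 6 needs at least 3 loaded trips out, with a return between consecutive ones — at least 5 crossings.
The safety rule pushes this higher. Following every safe sequence of crossings, the most of the 6 that can be at the island as the skiff arrives there on crossing 5 is 5 — never all 6.
So no plan with fewer than 7 crossings exists, and this one achieves 7:
1. Smuggler goes to the island with Bram and Sol.  [the mainland: Cato, Ivo, Jules, Noor | the island: Bram, Sol]
2. Smuggler goes back to the mainland alone.  [the mainland: Cato, Ivo, Jules, Noor | the island: Bram, Sol]
3. Smuggler goes to the island with Jules.  [the mainland: Cato, Ivo, Noor | the island: Bram, Jules, Sol]
4. Smuggler goes back to the mainland alone.  [the mainland: Cato, Ivo, Noor | the island: Bram, Jules, Sol]
5. Smuggler goes to the island with Ivo and Noor.  [the mainland: Cato | the island: Bram, Ivo, Jules, Noor, Sol]
6. Smuggler goes back to the mainland with Bram.  [the mainland: Bram, Cato | the island: Ivo, Jules, Noor, Sol]
7. Smuggler goes to the island with Bram and Cato.  [the mainland: — | the island: Bram, Cato, Ivo, Jules, Noor, Sol]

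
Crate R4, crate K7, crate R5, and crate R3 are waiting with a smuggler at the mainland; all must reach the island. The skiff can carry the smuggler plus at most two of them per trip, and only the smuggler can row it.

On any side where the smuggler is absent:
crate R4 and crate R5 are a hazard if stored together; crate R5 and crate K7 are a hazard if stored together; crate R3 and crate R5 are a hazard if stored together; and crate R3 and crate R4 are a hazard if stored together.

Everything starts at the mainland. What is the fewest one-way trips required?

5

Counting alone: the smuggler can take at most 2 across per trip to the island, so moving all 4 needs at least 2 loaded trips out, with a return between consecutive ones — at least 3 crossings.
The safety rule pushes this higher. Following every safe sequence of crossings, the most of the 4 that can be at the island as the skiff arrives there on crossing 3 is 3 — never all 4.
So no plan with fewer than 5 crossings exists, and this one achieves 5:
1. Smuggler goes to the island with crate R4 and crate R5.
2. Smuggler goes back to the mainland with crate R4.
3. Smuggler goes to the island with crate K7 and crate R4.
4. Smuggler goes back to the mainland with crate R5.
5. Smuggler goes to the island with crate R3 and crate R5.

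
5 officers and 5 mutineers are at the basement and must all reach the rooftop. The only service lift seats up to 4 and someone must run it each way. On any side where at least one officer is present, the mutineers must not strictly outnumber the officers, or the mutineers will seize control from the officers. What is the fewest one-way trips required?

7

Counting alone: each trip to the rooftop takes at most 4 across and each return brings at least 1 back, so after t trips out (and t−1 returns) at most 4t − (t−1) of the 10 are across; that first reaches 10 at t = 3, so at least 5 crossings are needed.
The safety rule pushes this higher. Following every safe sequence of crossings, the most of the 10 that can be at the rooftop as the service lift arrives there on crossing 5 is 9 — never all 10.
So no plan with fewer than 7 crossings exists, and this one achieves 7:
1. 2 mutineers → the rooftop.  (the basement: 5O 3M; the rooftop: 0O 2M)
2. 1 mutineer ← the basement.  (the basement: 5O 4M; the rooftop: 0O 1M)
3. 4 mutineers → the rooftop.  (the basement: 5O 0M; the rooftop: 0O 5M)
4. 1 mutineer ← the basement.  (the basement: 5O 1M; the rooftop: 0O 4M)
5. 4 officers → the rooftop.  (the basement: 1O 1M; the rooftop: 4O 4M)
6. 1 officer and 1 mutineer ← the basement.  (the basement: 2O 2M; the rooftop: 3O 3M)
7. 2 officers and 2 mutineers → the rooftop.  (the basement: 0O 0M; the rooftop: 5O 5M)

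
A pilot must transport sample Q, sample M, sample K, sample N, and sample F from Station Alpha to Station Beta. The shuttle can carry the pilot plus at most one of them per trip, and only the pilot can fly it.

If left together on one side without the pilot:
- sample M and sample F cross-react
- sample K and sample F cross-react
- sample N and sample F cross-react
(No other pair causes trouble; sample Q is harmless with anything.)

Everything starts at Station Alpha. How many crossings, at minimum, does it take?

impossible

Following every safe sequence of crossings from the start, the most of the 5 that can be at Station Beta as the shuttle arrives there on crossings 1, 3, 5 is 1, 2, 3 respectively; the best ever achieved is 3 of 5.
From crossing 7 on, no configuration arises that was not already reachable earlier: only 18 distinct safe configurations (who is on which side, and where the shuttle is) can ever be reached, none of them has everyone across, and every continuation just revisits them. So no valid plan exists.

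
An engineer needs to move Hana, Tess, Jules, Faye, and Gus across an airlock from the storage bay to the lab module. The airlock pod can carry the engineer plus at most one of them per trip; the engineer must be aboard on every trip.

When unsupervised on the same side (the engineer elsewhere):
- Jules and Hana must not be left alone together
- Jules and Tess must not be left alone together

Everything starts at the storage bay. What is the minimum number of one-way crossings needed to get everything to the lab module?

11

Counting alone: the engineer can take at most 1 across per trip to the lab module, so moving all 5 needs at least 5 loaded trips out, with a return between consecutive ones — at least 9 crossings.
The safety rule pushes this higher. Following every safe sequence of crossings, the most of the 5 that can be at the lab module as the airlock pod arrives there on crossing 9 is 4 — never all 5.
So no plan with fewer than 11 crossings exists, and this one achieves 11:
1. Engineer goes to the lab module with Jules.  [the storage bay: Faye, Gus, Hana, Tess | the lab module: Jules]
2. Engineer goes back to the storage bay alone.  [the storage bay: Faye, Gus, Hana, Tess | the lab module: Jules]
3. Engineer goes to the lab module with Hana.  [the storage bay: Faye, Gus, Tess | the lab module: Hana, Jules]
4. Engineer goes back to the storage bay with Jules.  [the storage bay: Faye, Gus, Jules, Tess | the lab module: Hana]
5. Engineer goes to the lab module with Tess.  [the storage bay: Faye, Gus, Jules | the lab module: Hana, Tess]
6. Engineer goes back to the storage bay alone.  [the storage bay: Faye, Gus, Jules | the lab module: Hana, Tess]
7. Engineer goes to the lab module with Faye.  [the storage bay: Gus, Jules | the lab module: Faye, Hana, Tess]
8. Engineer goes back to the storage bay alone.  [the storage bay: Gus, Jules | the lab module: Faye, Hana, Tess]
9. Engineer goes to the lab module with Gus.  [the storage bay: Jules | the lab module: Faye, Gus, Hana, Tess]
10. Engineer goes back to the storage bay alone.  [the storage bay: Jules | the lab module: Faye, Gus, Hana, Tess]
11. Engineer goes to the lab module with Jules.  [the storage bay: — | the lab module: Faye, Gus, Hana, Jules, Tess]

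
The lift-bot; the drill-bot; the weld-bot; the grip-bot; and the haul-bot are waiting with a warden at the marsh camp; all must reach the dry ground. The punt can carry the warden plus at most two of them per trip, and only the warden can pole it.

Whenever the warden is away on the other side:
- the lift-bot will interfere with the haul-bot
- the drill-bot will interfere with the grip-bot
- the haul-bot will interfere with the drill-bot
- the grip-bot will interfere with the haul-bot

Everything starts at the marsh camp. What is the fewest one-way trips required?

Counting alone: the warden can take at most 2 across per trip to the dry ground, so moving all 5 needs at least 3 loaded trips out, with a return between consecutive ones — at least 5 crossings.
The safety rule pushes this higher. Following every safe sequence of crossings, the most of the 5 that can be at the dry ground as the punt arrives there on crossing 5 is 4 — never all 5.
So no plan with fewer than 7 crossings exists, and this one achieves 7:
1. Warden goes to the dry ground with the drill-bot and the haul-bot.  [the marsh camp: the grip-bot, the lift-bot, the weld-bot | the dry ground: the drill-bot, the haul-bot]
2. Warden goes back to the marsh camp with the drill-bot.  [the marsh camp: the drill-bot, the grip-bot, the lift-bot, the weld-bot | the dry ground: the haul-bot]
3. Warden goes to the dry ground with the drill-bot and the lift-bot.  [the marsh camp: the grip-bot, the weld-bot | the dry ground: the drill-bot, the haul-bot, the lift-bot]
4. Warden goes back to the marsh camp with the haul-bot.  [the marsh camp: the grip-bot, the haul-bot, the weld-bot | the dry ground: the drill-bot, the lift-bot]
5. Warden goes to the dry ground with the grip-bot and the weld-bot.  [the marsh camp: the haul-bot | the dry ground: the drill-bot, the grip-bot, the lift-bot, the weld-bot]
6. Warden goes back to the marsh camp with the drill-bot.  [the marsh camp: the drill-bot, the haul-bot | the dry ground: the grip-bot, the lift-bot, the weld-bot]
7. Warden goes to the dry ground with the drill-bot and the haul-bot.  [the marsh camp: — | the dry ground: the drill-bot, the grip-bot, the haul-bot, the lift-bot, the weld-bot]

7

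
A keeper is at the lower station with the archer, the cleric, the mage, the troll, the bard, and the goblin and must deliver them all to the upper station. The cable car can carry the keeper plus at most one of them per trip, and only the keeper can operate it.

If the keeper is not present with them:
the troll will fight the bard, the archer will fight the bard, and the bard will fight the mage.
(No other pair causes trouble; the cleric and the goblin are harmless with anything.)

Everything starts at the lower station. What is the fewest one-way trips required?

impossible

Following every safe sequence of crossings from the start, the most of the 6 that can be at the upper station as the cable car arrives there on crossings 1, 3, 5, 7 is 1, 2, 3, 4 respectively; the best ever achieved is 4 of 6.
From crossing 9 on, no configuration arises that was not already reachable earlier: only 36 distinct safe configurations (who is on which side, and where the cable car is) can ever be reached, none of them has everyone across, and every continuation just revisits them. So no valid plan exists.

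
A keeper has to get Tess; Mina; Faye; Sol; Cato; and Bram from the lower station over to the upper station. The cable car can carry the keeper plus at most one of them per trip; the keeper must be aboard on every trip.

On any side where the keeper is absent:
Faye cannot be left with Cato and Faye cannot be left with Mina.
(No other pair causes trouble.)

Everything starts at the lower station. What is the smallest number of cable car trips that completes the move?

Counting alone: the keeper can take at most 1 across per trip to the upper station, so moving all 6 needs at least 6 loaded trips out, with a return between consecutive ones — at least 11 crossings.
The safety rule pushes this higher. Following every safe sequence of crossings, the most of the 6 that can be at the upper station as the cable car arrives there on crossing 11 is 5 — never all 6.
So no plan with fewer than 13 crossings exists, and this one achieves 13:
1. Keeper goes to the upper station with Faye.  [the lower station: Bram, Cato, Mina, Sol, Tess | the upper station: Faye]
2. Keeper goes back to the lower station alone.  [the lower station: Bram, Cato, Mina, Sol, Tess | the upper station: Faye]
3. Keeper goes to the upper station with Tess.  [the lower station: Bram, Cato, Mina, Sol | the upper station: Faye, Tess]
4. Keeper goes back to the lower station alone.  [the lower station: Bram, Cato, Mina, Sol | the upper station: Faye, Tess]
5. Keeper goes to the upper station with Mina.  [the lower station: Bram, Cato, Sol | the upper station: Faye, Mina, Tess]
6. Keeper goes back to the lower station with Faye.  [the lower station: Bram, Cato, Faye, Sol | the upper station: Mina, Tess]
7. Keeper goes to the upper station with Cato.  [the lower station: Bram, Faye, Sol | the upper station: Cato, Mina, Tess]
8. Keeper goes back to the lower station alone.  [the lower station: Bram, Faye, Sol | the upper station: Cato, Mina, Tess]
9. Keeper goes to the upper station with Sol.  [the lower station: Bram, Faye | the upper station: Cato, Mina, Sol, Tess]
10. Keeper goes back to the lower station alone.  [the lower station: Bram, Faye | the upper station: Cato, Mina, Sol, Tess]
11. Keeper goes to the upper station with Bram.  [the lower station: Faye | the upper station: Bram, Cato, Mina, Sol, Tess]
12. Keeper goes back to the lower station alone.  [the lower station: Faye | the upper station: Bram, Cato, Mina, Sol, Tess]
13. Keeper goes to the upper station with Faye.  [the lower station: — | the upper station: Bram, Cato, Faye, Mina, Sol, Tess]

13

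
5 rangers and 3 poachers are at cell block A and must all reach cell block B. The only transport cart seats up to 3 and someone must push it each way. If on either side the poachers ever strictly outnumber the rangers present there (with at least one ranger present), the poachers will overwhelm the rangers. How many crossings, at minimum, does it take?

7

Counting alone: each trip to cell block B takes at most 3 across and each return brings at least 1 back, so after t trips out (and t−1 returns) at most 3t − (t−1) of the 8 are across; that first reaches 8 at t = 4, so at least 7 crossings are needed.
The plan below uses exactly 7 crossings, so it is optimal:
1. 2 poachers → cell block B.  (cell block A: 5R 1P; cell block B: 0R 2P)
2. 1 poacher ← cell block A.  (cell block A: 5R 2P; cell block B: 0R 1P)
3. 2 rangers and 1 poacher → cell block B.  (cell block A: 3R 1P; cell block B: 2R 2P)
4. 1 poacher ← cell block A.  (cell block A: 3R 2P; cell block B: 2R 1P)
5. 1 ranger and 2 poachers → cell block B.  (cell block A: 2R 0P; cell block B: 3R 3P)
6. 1 poacher ← cell block A.  (cell block A: 2R 1P; cell block B: 3R 2P)
7. 2 rangers and 1 poacher → cell block B.  (cell block A: 0R 0P; cell block B: 5R 3P)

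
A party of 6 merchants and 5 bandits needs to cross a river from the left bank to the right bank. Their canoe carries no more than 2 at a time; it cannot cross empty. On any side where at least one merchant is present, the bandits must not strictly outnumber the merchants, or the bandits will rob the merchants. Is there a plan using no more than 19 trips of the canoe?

Yes

Yes — this plan uses 19 crossings (≤ 19):
1. 2 bandits → the right bank.  (the left bank: 6M 3B; the right bank: 0M 2B)
2. 1 bandit ← the left bank.  (the left bank: 6M 4B; the right bank: 0M 1B)
3. 2 bandits → the right bank.  (the left bank: 6M 2B; the right bank: 0M 3B)
4. 1 bandit ← the left bank.  (the left bank: 6M 3B; the right bank: 0M 2B)
5. 2 merchants → the right bank.  (the left bank: 4M 3B; the right bank: 2M 2B)
6. 1 bandit ← the left bank.  (the left bank: 4M 4B; the right bank: 2M 1B)
7. 1 merchant and 1 bandit → the right bank.  (the left bank: 3M 3B; the right bank: 3M 2B)
8. 1 merchant ← the left bank.  (the left bank: 4M 3B; the right bank: 2M 2B)
9. 1 merchant and 1 bandit → the right bank.  (the left bank: 3M 2B; the right bank: 3M 3B)
10. 1 bandit ← the left bank.  (the left bank: 3M 3B; the right bank: 3M 2B)
11. 1 merchant and 1 bandit → the right bank.  (the left bank: 2M 2B; the right bank: 4M 3B)
12. 1 merchant ← the left bank.  (the left bank: 3M 2B; the right bank: 3M 3B)
13. 1 merchant and 1 bandit → the right bank.  (the left bank: 2M 1B; the right bank: 4M 4B)
14. 1 bandit ← the left bank.  (the left bank: 2M 2B; the right bank: 4M 3B)
15. 1 merchant and 1 bandit → the right bank.  (the left bank: 1M 1B; the right bank: 5M 4B)
16. 1 merchant ← the left bank.  (the left bank: 2M 1B; the right bank: 4M 4B)
17. 1 merchant and 1 bandit → the right bank.  (the left bank: 1M 0B; the right bank: 5M 5B)
18. 1 bandit ← the left bank.  (the left bank: 1M 1B; the right bank: 5M 4B)
19. 1 merchant and 1 bandit → the right bank.  (the left bank: 0M 0B; the right bank: 6M 5B)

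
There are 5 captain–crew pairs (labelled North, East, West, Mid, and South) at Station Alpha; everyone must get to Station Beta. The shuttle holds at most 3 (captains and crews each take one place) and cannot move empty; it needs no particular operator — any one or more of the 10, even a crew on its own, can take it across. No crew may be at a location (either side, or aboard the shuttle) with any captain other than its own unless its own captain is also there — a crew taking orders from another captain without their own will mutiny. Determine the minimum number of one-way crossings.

11

Counting alone: each trip to Station Beta takes at most 3 across and each return brings at least 1 back, so after t trips out (and t−1 returns) at most 3t − (t−1) of the 10 are across; that first reaches 10 at t = 5, so at least 9 crossings are needed.
The safety rule pushes this higher. Following every safe sequence of crossings, the most of the 10 that can be at Station Beta as the shuttle arrives there on crossing 9 is 9 — never all 10.
So no plan with fewer than 11 crossings exists, and this one achieves 11:
1. captain North and crew North cross → Station Beta.
2. captain North crosses ← Station Alpha.
3. crew East, crew Mid, and crew West cross → Station Beta.
4. crew North crosses ← Station Alpha.
5. captain East, captain Mid, and captain West cross → Station Beta.
6. captain East and crew East cross ← Station Alpha.
7. captain East, captain North, and captain South cross → Station Beta.
8. crew West crosses ← Station Alpha.
9. crew East and crew North cross → Station Beta.
10. crew North crosses ← Station Alpha.
11. crew North, crew South, and crew West cross → Station Beta.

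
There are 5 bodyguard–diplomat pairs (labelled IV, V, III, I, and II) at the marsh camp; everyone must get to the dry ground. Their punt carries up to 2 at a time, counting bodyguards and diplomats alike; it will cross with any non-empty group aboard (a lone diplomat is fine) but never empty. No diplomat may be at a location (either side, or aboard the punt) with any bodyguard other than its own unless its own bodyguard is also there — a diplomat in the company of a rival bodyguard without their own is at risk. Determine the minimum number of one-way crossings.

impossible

Following every safe sequence of crossings from the start, the most of the 10 that can be at the dry ground as the punt arrives there on crossings 1, 3, 5, 7 is 2, 3, 4, 5 respectively; the best ever achieved is 5 of 10.
From crossing 9 on, no configuration arises that was not already reachable earlier: only 82 distinct safe configurations (who is on which side, and where the punt is) can ever be reached, none of them has everyone across, and every continuation just revisits them. So no valid plan exists.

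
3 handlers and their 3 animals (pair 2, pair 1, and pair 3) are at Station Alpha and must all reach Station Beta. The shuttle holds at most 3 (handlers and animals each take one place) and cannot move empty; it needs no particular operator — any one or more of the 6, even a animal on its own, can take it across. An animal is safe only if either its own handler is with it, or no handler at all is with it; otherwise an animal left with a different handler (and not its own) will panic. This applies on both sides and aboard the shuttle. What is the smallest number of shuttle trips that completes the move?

5

Counting alone: each trip to Station Beta takes at most 3 across and each return brings at least 1 back, so after t trips out (and t−1 returns) at most 3t − (t−1) of the 6 are across; that first reaches 6 at t = 3, so at least 5 crossings are needed.
The plan below uses exactly 5 crossings, so it is optimal:
1. animal 2 and handler 2 cross → Station Beta.
2. handler 2 crosses ← Station Alpha.
3. handler 1, handler 2, and handler 3 cross → Station Beta.
4. animal 2 crosses ← Station Alpha.
5. animal 1, animal 2, and animal 3 cross → Station Beta.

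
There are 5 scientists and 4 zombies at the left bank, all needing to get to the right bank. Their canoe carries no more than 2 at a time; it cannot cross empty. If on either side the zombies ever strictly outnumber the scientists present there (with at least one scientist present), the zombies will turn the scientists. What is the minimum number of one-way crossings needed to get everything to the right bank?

Counting alone: each trip to the right bank takes at most 2 across and each return brings at least 1 back, so after t trips out (and t−1 returns) at most 2t − (t−1) of the 9 are across; that first reaches 9 at t = 8, so at least 15 crossings are needed.
The plan below uses exactly 15 crossings, so it is optimal:
1. 2 zombies → the right bank.  (the left bank: 5S 2Z; the right bank: 0S 2Z)
2. 1 zombie ← the left bank.  (the left bank: 5S 3Z; the right bank: 0S 1Z)
3. 2 zombies → the right bank.  (the left bank: 5S 1Z; the right bank: 0S 3Z)
4. 1 zombie ← the left bank.  (the left bank: 5S 2Z; the right bank: 0S 2Z)
5. 2 scientists → the right bank.  (the left bank: 3S 2Z; the right bank: 2S 2Z)
6. 1 zombie ← the left bank.  (the left bank: 3S 3Z; the right bank: 2S 1Z)
7. 1 scientist and 1 zombie → the right bank.  (the left bank: 2S 2Z; the right bank: 3S 2Z)
8. 1 scientist ← the left bank.  (the left bank: 3S 2Z; the right bank: 2S 2Z)
9. 1 scientist and 1 zombie → the right bank.  (the left bank: 2S 1Z; the right bank: 3S 3Z)
10. 1 zombie ← the left bank.  (the left bank: 2S 2Z; the right bank: 3S 2Z)
11. 1 scientist and 1 zombie → the right bank.  (the left bank: 1S 1Z; the right bank: 4S 3Z)
12. 1 scientist ← the left bank.  (the left bank: 2S 1Z; the right bank: 3S 3Z)
13. 1 scientist and 1 zombie → the right bank.  (the left bank: 1S 0Z; the right bank: 4S 4Z)
14. 1 zombie ← the left bank.  (the left bank: 1S 1Z; the right bank: 4S 3Z)
15. 1 scientist and 1 zombie → the right bank.  (the left bank: 0S 0Z; the right bank: 5S 4Z)

15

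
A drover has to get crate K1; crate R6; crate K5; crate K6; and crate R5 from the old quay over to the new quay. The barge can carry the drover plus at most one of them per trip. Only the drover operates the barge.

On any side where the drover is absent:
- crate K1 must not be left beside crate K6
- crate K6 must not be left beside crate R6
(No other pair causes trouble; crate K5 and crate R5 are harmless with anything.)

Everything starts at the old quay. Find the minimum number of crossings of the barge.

Counting alone: the drover can take at most 1 across per trip to the new quay, so moving all 5 needs at least 5 loaded trips out, with a return between consecutive ones — at least 9 crossings.
The safety rule pushes this higher. Following every safe sequence of crossings, the most of the 5 that can be at the new quay as the barge arrives there on crossing 9 is 4 — never all 5.
So no plan with fewer than 11 crossings exists, and this one achieves 11:
1. Drover goes to the new quay with crate K6.  [the old quay: crate K1, crate K5, crate R5, crate R6 | the new quay: crate K6]
2. Drover goes back to the old quay alone.  [the old quay: crate K1, crate K5, crate R5, crate R6 | the new quay: crate K6]
3. Drover goes to the new quay with crate K1.  [the old quay: crate K5, crate R5, crate R6 | the new quay: crate K1, crate K6]
4. Drover goes back to the old quay with crate K6.  [the old quay: crate K5, crate K6, crate R5, crate R6 | the new quay: crate K1]
5. Drover goes to the new quay with crate R6.  [the old quay: crate K5, crate K6, crate R5 | the new quay: crate K1, crate R6]
6. Drover goes back to the old quay alone.  [the old quay: crate K5, crate K6, crate R5 | the new quay: crate K1, crate R6]
7. Drover goes to the new quay with crate K5.  [the old quay: crate K6, crate R5 | the new quay: crate K1, crate K5, crate R6]
8. Drover goes back to the old quay alone.  [the old quay: crate K6, crate R5 | the new quay: crate K1, crate K5, crate R6]
9. Drover goes to the new quay with crate R5.  [the old quay: crate K6 | the new quay: crate K1, crate K5, crate R5, crate R6]
10. Drover goes back to the old quay alone.  [the old quay: crate K6 | the new quay: crate K1, crate K5, crate R5, crate R6]
11. Drover goes to the new quay with crate K6.  [the old quay: — | the new quay: crate K1, crate K5, crate K6, crate R5, crate R6]

11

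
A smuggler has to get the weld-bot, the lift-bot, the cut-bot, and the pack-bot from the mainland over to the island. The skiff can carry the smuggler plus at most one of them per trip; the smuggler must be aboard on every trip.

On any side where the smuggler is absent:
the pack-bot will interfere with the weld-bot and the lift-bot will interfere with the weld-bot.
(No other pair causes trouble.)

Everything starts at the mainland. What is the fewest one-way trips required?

Counting alone: the smuggler can take at most 1 across per trip to the island, so moving all 4 needs at least 4 loaded trips out, with a return between consecutive ones — at least 7 crossings.
The safety rule pushes this higher. Following every safe sequence of crossings, the most of the 4 that can be at the island as the skiff arrives there on crossing 7 is 3 — never all 4.
So no plan with fewer than 9 crossings exists, and this one achieves 9:
1. Smuggler goes to the island with the weld-bot.  [the mainland: the cut-bot, the lift-bot, the pack-bot | the island: the weld-bot]
2. Smuggler goes back to the mainland alone.  [the mainland: the cut-bot, the lift-bot, the pack-bot | the island: the weld-bot]
3. Smuggler goes to the island with the lift-bot.  [the mainland: the cut-bot, the pack-bot | the island: the lift-bot, the weld-bot]
4. Smuggler goes back to the mainland with the weld-bot.  [the mainland: the cut-bot, the pack-bot, the weld-bot | the island: the lift-bot]
5. Smuggler goes to the island with the pack-bot.  [the mainland: the cut-bot, the weld-bot | the island: the lift-bot, the pack-bot]
6. Smuggler goes back to the mainland alone.  [the mainland: the cut-bot, the weld-bot | the island: the lift-bot, the pack-bot]
7. Smuggler goes to the island with the cut-bot.  [the mainland: the weld-bot | the island: the cut-bot, the lift-bot, the pack-bot]
8. Smuggler goes back to the mainland alone.  [the mainland: the weld-bot | the island: the cut-bot, the lift-bot, the pack-bot]
9. Smuggler goes to the island with the weld-bot.  [the mainland: — | the island: the cut-bot, the lift-bot, the pack-bot, the weld-bot]

9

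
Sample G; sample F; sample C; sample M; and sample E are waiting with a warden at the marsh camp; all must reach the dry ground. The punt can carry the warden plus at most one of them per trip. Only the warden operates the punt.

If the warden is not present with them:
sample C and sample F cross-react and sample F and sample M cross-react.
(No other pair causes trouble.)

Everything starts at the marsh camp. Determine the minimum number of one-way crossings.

11

Counting alone: the warden can take at most 1 across per trip to the dry ground, so moving all 5 needs at least 5 loaded trips out, with a return between consecutive ones — at least 9 crossings.
The safety rule pushes this higher. Following every safe sequence of crossings, the most of the 5 that can be at the dry ground as the punt arrives there on crossing 9 is 4 — never all 5.
So no plan with fewer than 11 crossings exists, and this one achieves 11:
1. Warden goes to the dry ground with sample F.  [the marsh camp: sample C, sample E, sample G, sample M | the dry ground: sample F]
2. Warden goes back to the marsh camp alone.  [the marsh camp: sample C, sample E, sample G, sample M | the dry ground: sample F]
3. Warden goes to the dry ground with sample G.  [the marsh camp: sample C, sample E, sample M | the dry ground: sample F, sample G]
4. Warden goes back to the marsh camp alone.  [the marsh camp: sample C, sample E, sample M | the dry ground: sample F, sample G]
5. Warden goes to the dry ground with sample C.  [the marsh camp: sample E, sample M | the dry ground: sample C, sample F, sample G]
6. Warden goes back to the marsh camp with sample F.  [the marsh camp: sample E, sample F, sample M | the dry ground: sample C, sample G]
7. Warden goes to the dry ground with sample M.  [the marsh camp: sample E, sample F | the dry ground: sample C, sample G, sample M]
8. Warden goes back to the marsh camp alone.  [the marsh camp: sample E, sample F | the dry ground: sample C, sample G, sample M]
9. Warden goes to the dry ground with sample E.  [the marsh camp: sample F | the dry ground: sample C, sample E, sample G, sample M]
10. Warden goes back to the marsh camp alone.  [the marsh camp: sample F | the dry ground: sample C, sample E, sample G, sample M]
11. Warden goes to the dry ground with sample F.  [the marsh camp: — | the dry ground: sample C, sample E, sample F, sample G, sample M]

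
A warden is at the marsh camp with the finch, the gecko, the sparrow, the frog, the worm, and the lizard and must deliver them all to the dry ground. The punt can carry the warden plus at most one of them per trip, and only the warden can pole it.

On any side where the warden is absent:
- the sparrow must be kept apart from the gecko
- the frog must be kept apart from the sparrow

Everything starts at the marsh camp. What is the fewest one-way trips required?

13

Counting alone: the warden can take at most 1 across per trip to the dry ground, so moving all 6 needs at least 6 loaded trips out, with a return between consecutive ones — at least 11 crossings.
The safety rule pushes this higher. Following every safe sequence of crossings, the most of the 6 that can be at the dry ground as the punt arrives there on crossing 11 is 5 — never all 6.
So no plan with fewer than 13 crossings exists, and this one achieves 13:
1. Warden goes to the dry ground with the sparrow.  [the marsh camp: the finch, the frog, the gecko, the lizard, the worm | the dry ground: the sparrow]
2. Warden goes back to the marsh camp alone.  [the marsh camp: the finch, the frog, the gecko, the lizard, the worm | the dry ground: the sparrow]
3. Warden goes to the dry ground with the finch.  [the marsh camp: the frog, the gecko, the lizard, the worm | the dry ground: the finch, the sparrow]
4. Warden goes back to the marsh camp alone.  [the marsh camp: the frog, the gecko, the lizard, the worm | the dry ground: the finch, the sparrow]
5. Warden goes to the dry ground with the gecko.  [the marsh camp: the frog, the lizard, the worm | the dry ground: the finch, the gecko, the sparrow]
6. Warden goes back to the marsh camp with the sparrow.  [the marsh camp: the frog, the lizard, the sparrow, the worm | the dry ground: the finch, the gecko]
7. Warden goes to the dry ground with the frog.  [the marsh camp: the lizard, the sparrow, the worm | the dry ground: the finch, the frog, the gecko]
8. Warden goes back to the marsh camp alone.  [the marsh camp: the lizard, the sparrow, the worm | the dry ground: the finch, the frog, the gecko]
9. Warden goes to the dry ground with the worm.  [the marsh camp: the lizard, the sparrow | the dry ground: the finch, the frog, the gecko, the worm]
10. Warden goes back to the marsh camp alone.  [the marsh camp: the lizard, the sparrow | the dry ground: the finch, the frog, the gecko, the worm]
11. Warden goes to the dry ground with the lizard.  [the marsh camp: the sparrow | the dry ground: the finch, the frog, the gecko, the lizard, the worm]
12. Warden goes back to the marsh camp alone.  [the marsh camp: the sparrow | the dry ground: the finch, the frog, the gecko, the lizard, the worm]
13. Warden goes to the dry ground with the sparrow.  [the marsh camp: — | the dry ground: the finch, the frog, the gecko, the lizard, the sparrow, the worm]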